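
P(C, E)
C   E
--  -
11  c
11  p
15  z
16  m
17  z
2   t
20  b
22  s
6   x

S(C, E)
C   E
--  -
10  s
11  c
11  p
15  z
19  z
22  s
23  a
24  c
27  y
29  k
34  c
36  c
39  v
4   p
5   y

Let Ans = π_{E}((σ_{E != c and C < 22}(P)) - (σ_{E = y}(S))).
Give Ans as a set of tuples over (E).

{b, m, p, t, x, z}

Filtering on E != c and C < 22 leaves {(11, p), (15, z), (16, m), (17, z), (2, t), (20, b), (6, x)}.
Filtering on E = y leaves {(27, y), (5, y)}.
Difference: {(11, p), (15, z), (16, m), (17, z), (2, t), (20, b), (6, x)} with {(27, y), (5, y)} → {(11, p), (15, z), (16, m), (17, z), (2, t), (20, b), (6, x)}
Projecting to E (1 duplicate(s) eliminated): {b, m, p, t, x, z}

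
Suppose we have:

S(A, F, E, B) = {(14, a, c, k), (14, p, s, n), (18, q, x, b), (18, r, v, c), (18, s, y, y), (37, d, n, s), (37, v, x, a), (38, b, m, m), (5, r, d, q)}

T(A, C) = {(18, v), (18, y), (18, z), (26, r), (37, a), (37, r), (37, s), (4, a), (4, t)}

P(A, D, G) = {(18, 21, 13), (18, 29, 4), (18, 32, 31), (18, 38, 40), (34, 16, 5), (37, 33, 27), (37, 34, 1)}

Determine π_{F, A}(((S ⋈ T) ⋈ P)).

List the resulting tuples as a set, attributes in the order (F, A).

Natural join on A: {(18, q, x, b, v), (18, q, x, b, y), (18, q, x, b, z), (18, r, v, c, v), (18, r, v, c, y), (18, r, v, c, z), (18, s, y, y, v), (18, s, y, y, y), (18, s, y, y, z), (37, d, n, s, a), (37, d, n, s, r), (37, d, n, s, s), (37, v, x, a, a), (37, v, x, a, r), (37, v, x, a, s)}
Natural join on A: {(18, q, x, b, v, 21, 13), (18, q, x, b, v, 29, 4), (18, q, x, b, v, 32, 31), (18, q, x, b, v, 38, 40), (18, q, x, b, y, 21, 13), (18, q, x, b, y, 29, 4), (18, q, x, b, y, 32, 31), (18, q, x, b, y, 38, 40), (18, q, x, b, z, 21, 13), (18, q, x, b, z, 29, 4), (18, q, x, b, z, 32, 31), (18, q, x, b, z, 38, 40), (18, r, v, c, v, 21, 13), (18, r, v, c, v, 29, 4), (18, r, v, c, v, 32, 31), (18, r, v, c, v, 38, 40), (18, r, v, c, y, 21, 13), (18, r, v, c, y, 29, 4), (18, r, v, c, y, 32, 31), (18, r, v, c, y, 38, 40), (18, r, v, c, z, 21, 13), (18, r, v, c, z, 29, 4), (18, r, v, c, z, 32, 31), (18, r, v, c, z, 38, 40), (18, s, y, y, v, 21, 13), (18, s, y, y, v, 29, 4), (18, s, y, y, v, 32, 31), (18, s, y, y, v, 38, 40), (18, s, y, y, y, 21, 13), (18, s, y, y, y, 29, 4), (18, s, y, y, y, 32, 31), (18, s, y, y, y, 38, 40), (18, s, y, y, z, 21, 13), (18, s, y, y, z, 29, 4), (18, s, y, y, z, 32, 31), (18, s, y, y, z, 38, 40), (37, d, n, s, a, 33, 27), (37, d, n, s, a, 34, 1), (37, d, n, s, r, 33, 27), (37, d, n, s, r, 34, 1), (37, d, n, s, s, 33, 27), (37, d, n, s, s, 34, 1), (37, v, x, a, a, 33, 27), (37, v, x, a, a, 34, 1), (37, v, x, a, r, 33, 27), (37, v, x, a, r, 34, 1), (37, v, x, a, s, 33, 27), (37, v, x, a, s, 34, 1)}
Projecting to F, A (43 duplicate(s) eliminated): {(d, 37), (q, 18), (r, 18), (s, 18), (v, 37)}

{(d, 37), (q, 18), (r, 18), (s, 18), (v, 37)}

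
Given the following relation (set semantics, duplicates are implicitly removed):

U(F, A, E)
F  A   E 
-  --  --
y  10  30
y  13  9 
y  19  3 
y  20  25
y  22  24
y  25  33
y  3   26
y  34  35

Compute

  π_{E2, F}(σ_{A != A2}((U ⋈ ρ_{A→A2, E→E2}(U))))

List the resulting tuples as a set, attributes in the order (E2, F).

ρ[A→A2, E→E2]: schema becomes (F, A2, E2); tuples unchanged.
U ⋈ ρ_{A→A2, E→E2}(U) (natural join on F): {(y, 10, 30, 10, 30), (y, 10, 30, 13, 9), (y, 10, 30, 19, 3), (y, 10, 30, 20, 25), (y, 10, 30, 22, 24), (y, 10, 30, 25, 33), (y, 10, 30, 3, 26), (y, 10, 30, 34, 35), (y, 13, 9, 10, 30), (y, 13, 9, 13, 9), (y, 13, 9, 19, 3), (y, 13, 9, 20, 25), (y, 13, 9, 22, 24), (y, 13, 9, 25, 33), (y, 13, 9, 3, 26), (y, 13, 9, 34, 35), (y, 19, 3, 10, 30), (y, 19, 3, 13, 9), (y, 19, 3, 19, 3), (y, 19, 3, 20, 25), (y, 19, 3, 22, 24), (y, 19, 3, 25, 33), (y, 19, 3, 3, 26), (y, 19, 3, 34, 35), (y, 20, 25, 10, 30), (y, 20, 25, 13, 9), (y, 20, 25, 19, 3), (y, 20, 25, 20, 25), (y, 20, 25, 22, 24), (y, 20, 25, 25, 33), (y, 20, 25, 3, 26), (y, 20, 25, 34, 35), (y, 22, 24, 10, 30), (y, 22, 24, 13, 9), (y, 22, 24, 19, 3), (y, 22, 24, 20, 25), (y, 22, 24, 22, 24), (y, 22, 24, 25, 33), (y, 22, 24, 3, 26), (y, 22, 24, 34, 35), (y, 25, 33, 10, 30), (y, 25, 33, 13, 9), (y, 25, 33, 19, 3), (y, 25, 33, 20, 25), (y, 25, 33, 22, 24), (y, 25, 33, 25, 33), (y, 25, 33, 3, 26), (y, 25, 33, 34, 35), (y, 3, 26, 10, 30), (y, 3, 26, 13, 9), (y, 3, 26, 19, 3), (y, 3, 26, 20, 25), (y, 3, 26, 22, 24), (y, 3, 26, 25, 33), (y, 3, 26, 3, 26), (y, 3, 26, 34, 35), (y, 34, 35, 10, 30), (y, 34, 35, 13, 9), (y, 34, 35, 19, 3), (y, 34, 35, 20, 25), (y, 34, 35, 22, 24), (y, 34, 35, 25, 33), (y, 34, 35, 3, 26), (y, 34, 35, 34, 35)}
Filtering on A != A2 leaves {(y, 10, 30, 13, 9), (y, 10, 30, 19, 3), (y, 10, 30, 20, 25), (y, 10, 30, 22, 24), (y, 10, 30, 25, 33), (y, 10, 30, 3, 26), (y, 10, 30, 34, 35), (y, 13, 9, 10, 30), (y, 13, 9, 19, 3), (y, 13, 9, 20, 25), (y, 13, 9, 22, 24), (y, 13, 9, 25, 33), (y, 13, 9, 3, 26), (y, 13, 9, 34, 35), (y, 19, 3, 10, 30), (y, 19, 3, 13, 9), (y, 19, 3, 20, 25), (y, 19, 3, 22, 24), (y, 19, 3, 25, 33), (y, 19, 3, 3, 26), (y, 19, 3, 34, 35), (y, 20, 25, 10, 30), (y, 20, 25, 13, 9), (y, 20, 25, 19, 3), (y, 20, 25, 22, 24), (y, 20, 25, 25, 33), (y, 20, 25, 3, 26), (y, 20, 25, 34, 35), (y, 22, 24, 10, 30), (y, 22, 24, 13, 9), (y, 22, 24, 19, 3), (y, 22, 24, 20, 25), (y, 22, 24, 25, 33), (y, 22, 24, 3, 26), (y, 22, 24, 34, 35), (y, 25, 33, 10, 30), (y, 25, 33, 13, 9), (y, 25, 33, 19, 3), (y, 25, 33, 20, 25), (y, 25, 33, 22, 24), (y, 25, 33, 3, 26), (y, 25, 33, 34, 35), (y, 3, 26, 10, 30), (y, 3, 26, 13, 9), (y, 3, 26, 19, 3), (y, 3, 26, 20, 25), (y, 3, 26, 22, 24), (y, 3, 26, 25, 33), (y, 3, 26, 34, 35), (y, 34, 35, 10, 30), (y, 34, 35, 13, 9), (y, 34, 35, 19, 3), (y, 34, 35, 20, 25), (y, 34, 35, 22, 24), (y, 34, 35, 25, 33), (y, 34, 35, 3, 26)}.
Projecting to E2, F (48 duplicate(s) eliminated): {(24, y), (25, y), (26, y), (3, y), (30, y), (33, y), (35, y), (9, y)}

{(24, y), (25, y), (26, y), (3, y), (30, y), (33, y), (35, y), (9, y)}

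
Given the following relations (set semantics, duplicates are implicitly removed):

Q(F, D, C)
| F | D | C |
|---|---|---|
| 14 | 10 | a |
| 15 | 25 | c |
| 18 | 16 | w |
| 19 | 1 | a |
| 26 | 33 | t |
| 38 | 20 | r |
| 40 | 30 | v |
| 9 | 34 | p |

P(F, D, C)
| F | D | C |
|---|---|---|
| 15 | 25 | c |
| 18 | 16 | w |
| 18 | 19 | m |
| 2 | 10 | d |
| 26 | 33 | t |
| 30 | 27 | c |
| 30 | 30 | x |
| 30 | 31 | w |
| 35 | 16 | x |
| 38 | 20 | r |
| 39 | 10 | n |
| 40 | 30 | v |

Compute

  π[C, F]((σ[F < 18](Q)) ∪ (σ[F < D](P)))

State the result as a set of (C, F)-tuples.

Selection F < 18: {(14, 10, a), (15, 25, c), (9, 34, p)}
Selection F < D: {(15, 25, c), (18, 19, m), (2, 10, d), (26, 33, t), (30, 31, w)}
Set union of the two operands is {(14, 10, a), (15, 25, c), (18, 19, m), (2, 10, d), (26, 33, t), (30, 31, w), (9, 34, p)}.
Keep only column(s) C, F: {(a, 14), (c, 15), (d, 2), (m, 18), (p, 9), (t, 26), (w, 30)}

{(a, 14), (c, 15), (d, 2), (m, 18), (p, 9), (t, 26), (w, 30)}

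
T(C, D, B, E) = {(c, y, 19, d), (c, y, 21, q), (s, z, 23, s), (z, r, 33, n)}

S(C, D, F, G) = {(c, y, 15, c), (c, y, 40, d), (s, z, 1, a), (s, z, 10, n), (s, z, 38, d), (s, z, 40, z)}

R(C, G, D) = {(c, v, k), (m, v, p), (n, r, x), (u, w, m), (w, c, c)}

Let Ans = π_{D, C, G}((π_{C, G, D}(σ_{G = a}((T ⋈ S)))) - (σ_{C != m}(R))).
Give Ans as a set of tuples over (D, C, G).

T ⋈ S (natural join on C, D): {(c, y, 19, d, 15, c), (c, y, 19, d, 40, d), (c, y, 21, q, 15, c), (c, y, 21, q, 40, d), (s, z, 23, s, 1, a), (s, z, 23, s, 10, n), (s, z, 23, s, 38, d), (s, z, 23, s, 40, z)}
Apply σ_{G = a}; surviving tuples: {(s, z, 23, s, 1, a)}
π_{C, G, D} gives {(s, a, z)}.
Apply σ_{C != m}; surviving tuples: {(c, v, k), (n, r, x), (u, w, m), (w, c, c)}
Set difference of the two operands is {(s, a, z)}.
π_{D, C, G} gives {(z, s, a)}.

{(z, s, a)}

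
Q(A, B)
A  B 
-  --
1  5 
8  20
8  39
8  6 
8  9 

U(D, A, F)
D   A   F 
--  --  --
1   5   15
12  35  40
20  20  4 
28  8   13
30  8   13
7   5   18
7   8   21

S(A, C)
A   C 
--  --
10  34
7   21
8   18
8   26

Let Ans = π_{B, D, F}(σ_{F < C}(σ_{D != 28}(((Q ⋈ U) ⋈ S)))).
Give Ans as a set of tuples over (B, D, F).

{(20, 30, 13), (20, 7, 21), (39, 30, 13), (39, 7, 21), (6, 30, 13), (6, 7, 21), (9, 30, 13), (9, 7, 21)}

Natural join on A: {(8, 20, 28, 13), (8, 20, 30, 13), (8, 20, 7, 21), (8, 39, 28, 13), (8, 39, 30, 13), (8, 39, 7, 21), (8, 6, 28, 13), (8, 6, 30, 13), (8, 6, 7, 21), (8, 9, 28, 13), (8, 9, 30, 13), (8, 9, 7, 21)}
Natural join on A: {(8, 20, 28, 13, 18), (8, 20, 28, 13, 26), (8, 20, 30, 13, 18), (8, 20, 30, 13, 26), (8, 20, 7, 21, 18), (8, 20, 7, 21, 26), (8, 39, 28, 13, 18), (8, 39, 28, 13, 26), (8, 39, 30, 13, 18), (8, 39, 30, 13, 26), (8, 39, 7, 21, 18), (8, 39, 7, 21, 26), (8, 6, 28, 13, 18), (8, 6, 28, 13, 26), (8, 6, 30, 13, 18), (8, 6, 30, 13, 26), (8, 6, 7, 21, 18), (8, 6, 7, 21, 26), (8, 9, 28, 13, 18), (8, 9, 28, 13, 26), (8, 9, 30, 13, 18), (8, 9, 30, 13, 26), (8, 9, 7, 21, 18), (8, 9, 7, 21, 26)}
σ[D != 28]: keep tuples satisfying D != 28 → {(8, 20, 30, 13, 18), (8, 20, 30, 13, 26), (8, 20, 7, 21, 18), (8, 20, 7, 21, 26), (8, 39, 30, 13, 18), (8, 39, 30, 13, 26), (8, 39, 7, 21, 18), (8, 39, 7, 21, 26), (8, 6, 30, 13, 18), (8, 6, 30, 13, 26), (8, 6, 7, 21, 18), (8, 6, 7, 21, 26), (8, 9, 30, 13, 18), (8, 9, 30, 13, 26), (8, 9, 7, 21, 18), (8, 9, 7, 21, 26)}
σ[F < C]: keep tuples satisfying F < C → {(8, 20, 30, 13, 18), (8, 20, 30, 13, 26), (8, 20, 7, 21, 26), (8, 39, 30, 13, 18), (8, 39, 30, 13, 26), (8, 39, 7, 21, 26), (8, 6, 30, 13, 18), (8, 6, 30, 13, 26), (8, 6, 7, 21, 26), (8, 9, 30, 13, 18), (8, 9, 30, 13, 26), (8, 9, 7, 21, 26)}
Projecting to B, D, F (4 duplicate(s) eliminated): {(20, 30, 13), (20, 7, 21), (39, 30, 13), (39, 7, 21), (6, 30, 13), (6, 7, 21), (9, 30, 13), (9, 7, 21)}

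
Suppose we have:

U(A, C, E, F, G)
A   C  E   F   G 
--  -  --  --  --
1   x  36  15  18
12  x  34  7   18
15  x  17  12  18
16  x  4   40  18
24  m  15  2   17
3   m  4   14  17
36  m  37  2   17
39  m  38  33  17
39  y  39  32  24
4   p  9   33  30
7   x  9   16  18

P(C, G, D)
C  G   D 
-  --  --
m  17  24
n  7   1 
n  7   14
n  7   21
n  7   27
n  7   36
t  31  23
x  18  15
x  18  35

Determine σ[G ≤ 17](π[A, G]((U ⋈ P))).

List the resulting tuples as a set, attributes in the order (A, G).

{(24, 17), (3, 17), (36, 17), (39, 17)}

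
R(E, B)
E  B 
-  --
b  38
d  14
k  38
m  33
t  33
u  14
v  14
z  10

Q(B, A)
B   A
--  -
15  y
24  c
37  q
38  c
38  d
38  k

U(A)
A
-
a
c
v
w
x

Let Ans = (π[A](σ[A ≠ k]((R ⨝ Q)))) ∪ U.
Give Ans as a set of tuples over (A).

{a, c, d, v, w, x}

Joining R and Q on B yields {(b, 38, c), (b, 38, d), (b, 38, k), (k, 38, c), (k, 38, d), (k, 38, k)}.
Apply σ_{A ≠ k}; surviving tuples: {(b, 38, c), (b, 38, d), (k, 38, c), (k, 38, d)}
Keep only column(s) A (2 duplicate(s) eliminated): {c, d}
Union: {c, d} with {a, c, v, w, x} → {a, c, d, v, w, x}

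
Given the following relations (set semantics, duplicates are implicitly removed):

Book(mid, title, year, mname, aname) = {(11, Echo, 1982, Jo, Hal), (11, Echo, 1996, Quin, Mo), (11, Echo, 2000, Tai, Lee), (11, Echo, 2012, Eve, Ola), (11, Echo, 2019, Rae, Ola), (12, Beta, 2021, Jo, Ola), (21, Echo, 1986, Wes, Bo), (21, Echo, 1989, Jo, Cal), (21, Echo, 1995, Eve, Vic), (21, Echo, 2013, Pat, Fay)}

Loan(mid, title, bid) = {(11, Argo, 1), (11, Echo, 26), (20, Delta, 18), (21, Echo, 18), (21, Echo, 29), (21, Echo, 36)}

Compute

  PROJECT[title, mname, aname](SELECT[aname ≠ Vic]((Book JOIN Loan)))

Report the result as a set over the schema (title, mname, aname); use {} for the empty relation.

{(Echo, Eve, Ola), (Echo, Jo, Cal), (Echo, Jo, Hal), (Echo, Pat, Fay), (Echo, Quin, Mo), (Echo, Rae, Ola), (Echo, Tai, Lee), (Echo, Wes, Bo)}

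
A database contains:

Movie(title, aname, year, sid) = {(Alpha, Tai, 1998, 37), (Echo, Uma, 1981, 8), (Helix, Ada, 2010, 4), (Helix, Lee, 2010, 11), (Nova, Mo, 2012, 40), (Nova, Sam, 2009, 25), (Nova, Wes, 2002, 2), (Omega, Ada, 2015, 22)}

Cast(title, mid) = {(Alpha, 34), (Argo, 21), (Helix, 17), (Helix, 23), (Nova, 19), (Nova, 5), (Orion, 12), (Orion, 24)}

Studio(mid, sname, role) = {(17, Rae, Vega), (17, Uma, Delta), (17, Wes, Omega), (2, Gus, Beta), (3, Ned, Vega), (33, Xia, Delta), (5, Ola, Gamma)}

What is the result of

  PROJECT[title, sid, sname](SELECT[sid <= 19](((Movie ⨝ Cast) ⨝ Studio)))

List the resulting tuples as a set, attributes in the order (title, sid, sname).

{(Helix, 11, Rae), (Helix, 11, Uma), (Helix, 11, Wes), (Helix, 4, Rae), (Helix, 4, Uma), (Helix, 4, Wes), (Nova, 2, Ola)}

Natural join on title: {(Alpha, Tai, 1998, 37, 34), (Helix, Ada, 2010, 4, 17), (Helix, Ada, 2010, 4, 23), (Helix, Lee, 2010, 11, 17), (Helix, Lee, 2010, 11, 23), (Nova, Mo, 2012, 40, 19), (Nova, Mo, 2012, 40, 5), (Nova, Sam, 2009, 25, 19), (Nova, Sam, 2009, 25, 5), (Nova, Wes, 2002, 2, 19), (Nova, Wes, 2002, 2, 5)}
Natural join on mid: {(Helix, Ada, 2010, 4, 17, Rae, Vega), (Helix, Ada, 2010, 4, 17, Uma, Delta), (Helix, Ada, 2010, 4, 17, Wes, Omega), (Helix, Lee, 2010, 11, 17, Rae, Vega), (Helix, Lee, 2010, 11, 17, Uma, Delta), (Helix, Lee, 2010, 11, 17, Wes, Omega), (Nova, Mo, 2012, 40, 5, Ola, Gamma), (Nova, Sam, 2009, 25, 5, Ola, Gamma), (Nova, Wes, 2002, 2, 5, Ola, Gamma)}
Selection sid <= 19: {(Helix, Ada, 2010, 4, 17, Rae, Vega), (Helix, Ada, 2010, 4, 17, Uma, Delta), (Helix, Ada, 2010, 4, 17, Wes, Omega), (Helix, Lee, 2010, 11, 17, Rae, Vega), (Helix, Lee, 2010, 11, 17, Uma, Delta), (Helix, Lee, 2010, 11, 17, Wes, Omega), (Nova, Wes, 2002, 2, 5, Ola, Gamma)}
Keep only column(s) title, sid, sname: {(Helix, 11, Rae), (Helix, 11, Uma), (Helix, 11, Wes), (Helix, 4, Rae), (Helix, 4, Uma), (Helix, 4, Wes), (Nova, 2, Ola)}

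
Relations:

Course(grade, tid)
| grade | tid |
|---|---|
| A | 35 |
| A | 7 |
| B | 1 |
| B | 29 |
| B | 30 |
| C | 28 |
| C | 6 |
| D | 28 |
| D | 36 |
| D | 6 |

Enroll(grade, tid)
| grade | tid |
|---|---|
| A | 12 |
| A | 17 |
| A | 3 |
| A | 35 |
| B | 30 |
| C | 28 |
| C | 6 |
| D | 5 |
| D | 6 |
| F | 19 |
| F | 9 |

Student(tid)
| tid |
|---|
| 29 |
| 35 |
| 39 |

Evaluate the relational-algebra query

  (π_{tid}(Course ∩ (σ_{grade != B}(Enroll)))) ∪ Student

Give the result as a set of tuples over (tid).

{28, 29, 35, 39, 6}

σ[grade != B]: keep tuples satisfying grade != B → {(A, 12), (A, 17), (A, 3), (A, 35), (C, 28), (C, 6), (D, 5), (D, 6), (F, 19), (F, 9)}
Taking the intersection: {(A, 35), (C, 28), (C, 6), (D, 6)}
π_{tid} gives {28, 35, 6} (1 duplicate(s) eliminated).
Taking the union: {28, 29, 35, 39, 6}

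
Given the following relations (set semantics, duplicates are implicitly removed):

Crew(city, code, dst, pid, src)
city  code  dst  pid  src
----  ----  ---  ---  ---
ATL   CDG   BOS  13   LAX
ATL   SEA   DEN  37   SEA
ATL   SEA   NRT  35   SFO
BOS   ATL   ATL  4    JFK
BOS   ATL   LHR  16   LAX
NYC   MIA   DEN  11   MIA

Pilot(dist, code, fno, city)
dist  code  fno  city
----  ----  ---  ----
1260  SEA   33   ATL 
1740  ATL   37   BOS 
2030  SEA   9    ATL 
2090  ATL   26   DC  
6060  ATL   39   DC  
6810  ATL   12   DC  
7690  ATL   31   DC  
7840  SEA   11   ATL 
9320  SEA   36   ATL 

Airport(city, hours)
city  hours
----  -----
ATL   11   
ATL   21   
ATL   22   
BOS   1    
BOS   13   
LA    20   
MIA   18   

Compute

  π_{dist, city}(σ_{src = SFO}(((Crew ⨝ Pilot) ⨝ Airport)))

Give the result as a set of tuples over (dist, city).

{(1260, ATL), (2030, ATL), (7840, ATL), (9320, ATL)}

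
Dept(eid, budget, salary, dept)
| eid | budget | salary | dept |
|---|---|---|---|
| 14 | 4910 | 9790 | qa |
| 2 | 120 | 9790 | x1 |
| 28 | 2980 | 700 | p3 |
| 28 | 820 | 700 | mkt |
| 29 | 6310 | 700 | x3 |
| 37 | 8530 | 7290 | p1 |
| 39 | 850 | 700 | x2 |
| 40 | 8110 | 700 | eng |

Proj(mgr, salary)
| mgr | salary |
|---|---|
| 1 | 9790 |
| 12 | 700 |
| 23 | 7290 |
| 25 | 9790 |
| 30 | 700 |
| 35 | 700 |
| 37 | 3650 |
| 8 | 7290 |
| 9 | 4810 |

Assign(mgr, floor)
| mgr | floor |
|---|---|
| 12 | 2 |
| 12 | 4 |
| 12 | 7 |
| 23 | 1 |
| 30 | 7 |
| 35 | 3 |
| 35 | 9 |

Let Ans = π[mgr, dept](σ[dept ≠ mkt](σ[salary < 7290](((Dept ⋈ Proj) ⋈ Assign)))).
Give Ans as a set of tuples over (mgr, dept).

{(12, eng), (12, p3), (12, x2), (12, x3), (30, eng), (30, p3), (30, x2), (30, x3), (35, eng), (35, p3), (35, x2), (35, x3)}

Dept ⋈ Proj (natural join on salary): {(14, 4910, 9790, qa, 1), (14, 4910, 9790, qa, 25), (2, 120, 9790, x1, 1), (2, 120, 9790, x1, 25), (28, 2980, 700, p3, 12), (28, 2980, 700, p3, 30), (28, 2980, 700, p3, 35), (28, 820, 700, mkt, 12), (28, 820, 700, mkt, 30), (28, 820, 700, mkt, 35), (29, 6310, 700, x3, 12), (29, 6310, 700, x3, 30), (29, 6310, 700, x3, 35), (37, 8530, 7290, p1, 23), (37, 8530, 7290, p1, 8), (39, 850, 700, x2, 12), (39, 850, 700, x2, 30), (39, 850, 700, x2, 35), (40, 8110, 700, eng, 12), (40, 8110, 700, eng, 30), (40, 8110, 700, eng, 35)}
(Dept ⋈ Proj) ⋈ Assign (natural join on mgr): {(28, 2980, 700, p3, 12, 2), (28, 2980, 700, p3, 12, 4), (28, 2980, 700, p3, 12, 7), (28, 2980, 700, p3, 30, 7), (28, 2980, 700, p3, 35, 3), (28, 2980, 700, p3, 35, 9), (28, 820, 700, mkt, 12, 2), (28, 820, 700, mkt, 12, 4), (28, 820, 700, mkt, 12, 7), (28, 820, 700, mkt, 30, 7), (28, 820, 700, mkt, 35, 3), (28, 820, 700, mkt, 35, 9), (29, 6310, 700, x3, 12, 2), (29, 6310, 700, x3, 12, 4), (29, 6310, 700, x3, 12, 7), (29, 6310, 700, x3, 30, 7), (29, 6310, 700, x3, 35, 3), (29, 6310, 700, x3, 35, 9), (37, 8530, 7290, p1, 23, 1), (39, 850, 700, x2, 12, 2), (39, 850, 700, x2, 12, 4), (39, 850, 700, x2, 12, 7), (39, 850, 700, x2, 30, 7), (39, 850, 700, x2, 35, 3), (39, 850, 700, x2, 35, 9), (40, 8110, 700, eng, 12, 2), (40, 8110, 700, eng, 12, 4), (40, 8110, 700, eng, 12, 7), (40, 8110, 700, eng, 30, 7), (40, 8110, 700, eng, 35, 3), (40, 8110, 700, eng, 35, 9)}
Filtering on salary < 7290 leaves {(28, 2980, 700, p3, 12, 2), (28, 2980, 700, p3, 12, 4), (28, 2980, 700, p3, 12, 7), (28, 2980, 700, p3, 30, 7), (28, 2980, 700, p3, 35, 3), (28, 2980, 700, p3, 35, 9), (28, 820, 700, mkt, 12, 2), (28, 820, 700, mkt, 12, 4), (28, 820, 700, mkt, 12, 7), (28, 820, 700, mkt, 30, 7), (28, 820, 700, mkt, 35, 3), (28, 820, 700, mkt, 35, 9), (29, 6310, 700, x3, 12, 2), (29, 6310, 700, x3, 12, 4), (29, 6310, 700, x3, 12, 7), (29, 6310, 700, x3, 30, 7), (29, 6310, 700, x3, 35, 3), (29, 6310, 700, x3, 35, 9), (39, 850, 700, x2, 12, 2), (39, 850, 700, x2, 12, 4), (39, 850, 700, x2, 12, 7), (39, 850, 700, x2, 30, 7), (39, 850, 700, x2, 35, 3), (39, 850, 700, x2, 35, 9), (40, 8110, 700, eng, 12, 2), (40, 8110, 700, eng, 12, 4), (40, 8110, 700, eng, 12, 7), (40, 8110, 700, eng, 30, 7), (40, 8110, 700, eng, 35, 3), (40, 8110, 700, eng, 35, 9)}.
Filtering on dept ≠ mkt leaves {(28, 2980, 700, p3, 12, 2), (28, 2980, 700, p3, 12, 4), (28, 2980, 700, p3, 12, 7), (28, 2980, 700, p3, 30, 7), (28, 2980, 700, p3, 35, 3), (28, 2980, 700, p3, 35, 9), (29, 6310, 700, x3, 12, 2), (29, 6310, 700, x3, 12, 4), (29, 6310, 700, x3, 12, 7), (29, 6310, 700, x3, 30, 7), (29, 6310, 700, x3, 35, 3), (29, 6310, 700, x3, 35, 9), (39, 850, 700, x2, 12, 2), (39, 850, 700, x2, 12, 4), (39, 850, 700, x2, 12, 7), (39, 850, 700, x2, 30, 7), (39, 850, 700, x2, 35, 3), (39, 850, 700, x2, 35, 9), (40, 8110, 700, eng, 12, 2), (40, 8110, 700, eng, 12, 4), (40, 8110, 700, eng, 12, 7), (40, 8110, 700, eng, 30, 7), (40, 8110, 700, eng, 35, 3), (40, 8110, 700, eng, 35, 9)}.
Projecting to mgr, dept (12 duplicate(s) eliminated): {(12, eng), (12, p3), (12, x2), (12, x3), (30, eng), (30, p3), (30, x2), (30, x3), (35, eng), (35, p3), (35, x2), (35, x3)}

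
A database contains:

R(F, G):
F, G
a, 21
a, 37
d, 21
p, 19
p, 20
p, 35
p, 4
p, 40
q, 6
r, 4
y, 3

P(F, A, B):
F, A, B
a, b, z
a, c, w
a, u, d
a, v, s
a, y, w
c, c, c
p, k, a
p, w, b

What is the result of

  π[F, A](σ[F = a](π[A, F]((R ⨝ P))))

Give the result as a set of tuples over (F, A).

R ⋈ P (natural join on F): {(a, 21, b, z), (a, 21, c, w), (a, 21, u, d), (a, 21, v, s), (a, 21, y, w), (a, 37, b, z), (a, 37, c, w), (a, 37, u, d), (a, 37, v, s), (a, 37, y, w), (p, 19, k, a), (p, 19, w, b), (p, 20, k, a), (p, 20, w, b), (p, 35, k, a), (p, 35, w, b), (p, 4, k, a), (p, 4, w, b), (p, 40, k, a), (p, 40, w, b)}
π_{A, F} gives {(b, a), (c, a), (k, p), (u, a), (v, a), (w, p), (y, a)} (13 duplicate(s) eliminated).
σ[F = a]: keep tuples satisfying F = a → {(b, a), (c, a), (u, a), (v, a), (y, a)}
π_{F, A} gives {(a, b), (a, c), (a, u), (a, v), (a, y)}.

{(a, b), (a, c), (a, u), (a, v), (a, y)}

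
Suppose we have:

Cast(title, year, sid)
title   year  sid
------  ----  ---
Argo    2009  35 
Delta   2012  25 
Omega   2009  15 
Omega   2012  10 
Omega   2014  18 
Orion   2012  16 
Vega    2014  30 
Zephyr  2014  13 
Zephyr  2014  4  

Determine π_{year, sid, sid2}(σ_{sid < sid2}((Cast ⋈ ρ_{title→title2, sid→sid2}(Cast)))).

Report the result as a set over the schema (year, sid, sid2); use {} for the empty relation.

ρ[title→title2, sid→sid2]: schema becomes (title2, year, sid2); tuples unchanged.
Cast ⋈ ρ_{title→title2, sid→sid2}(Cast) (natural join on year): {(Argo, 2009, 35, Argo, 35), (Argo, 2009, 35, Omega, 15), (Delta, 2012, 25, Delta, 25), (Delta, 2012, 25, Omega, 10), (Delta, 2012, 25, Orion, 16), (Omega, 2009, 15, Argo, 35), (Omega, 2009, 15, Omega, 15), (Omega, 2012, 10, Delta, 25), (Omega, 2012, 10, Omega, 10), (Omega, 2012, 10, Orion, 16), (Omega, 2014, 18, Omega, 18), (Omega, 2014, 18, Vega, 30), (Omega, 2014, 18, Zephyr, 13), (Omega, 2014, 18, Zephyr, 4), (Orion, 2012, 16, Delta, 25), (Orion, 2012, 16, Omega, 10), (Orion, 2012, 16, Orion, 16), (Vega, 2014, 30, Omega, 18), (Vega, 2014, 30, Vega, 30), (Vega, 2014, 30, Zephyr, 13), (Vega, 2014, 30, Zephyr, 4), (Zephyr, 2014, 13, Omega, 18), (Zephyr, 2014, 13, Vega, 30), (Zephyr, 2014, 13, Zephyr, 13), (Zephyr, 2014, 13, Zephyr, 4), (Zephyr, 2014, 4, Omega, 18), (Zephyr, 2014, 4, Vega, 30), (Zephyr, 2014, 4, Zephyr, 13), (Zephyr, 2014, 4, Zephyr, 4)}
σ[sid < sid2]: keep tuples satisfying sid < sid2 → {(Omega, 2009, 15, Argo, 35), (Omega, 2012, 10, Delta, 25), (Omega, 2012, 10, Orion, 16), (Omega, 2014, 18, Vega, 30), (Orion, 2012, 16, Delta, 25), (Zephyr, 2014, 13, Omega, 18), (Zephyr, 2014, 13, Vega, 30), (Zephyr, 2014, 4, Omega, 18), (Zephyr, 2014, 4, Vega, 30), (Zephyr, 2014, 4, Zephyr, 13)}
Keep only column(s) year, sid, sid2: {(2009, 15, 35), (2012, 10, 16), (2012, 10, 25), (2012, 16, 25), (2014, 13, 18), (2014, 13, 30), (2014, 18, 30), (2014, 4, 13), (2014, 4, 18), (2014, 4, 30)}

{(2009, 15, 35), (2012, 10, 16), (2012, 10, 25), (2012, 16, 25), (2014, 13, 18), (2014, 13, 30), (2014, 18, 30), (2014, 4, 13), (2014, 4, 18), (2014, 4, 30)}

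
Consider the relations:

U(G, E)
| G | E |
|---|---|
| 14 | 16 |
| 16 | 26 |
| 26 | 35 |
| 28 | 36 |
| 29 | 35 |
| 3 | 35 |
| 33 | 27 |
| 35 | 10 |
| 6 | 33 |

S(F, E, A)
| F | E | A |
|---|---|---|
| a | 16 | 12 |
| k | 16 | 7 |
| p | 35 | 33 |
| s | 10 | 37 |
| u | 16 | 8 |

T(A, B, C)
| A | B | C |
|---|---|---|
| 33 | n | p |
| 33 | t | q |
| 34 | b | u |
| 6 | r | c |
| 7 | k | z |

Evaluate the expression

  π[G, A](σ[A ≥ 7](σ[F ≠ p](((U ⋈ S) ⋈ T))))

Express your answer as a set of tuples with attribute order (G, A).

U ⋈ S (natural join on E): {(14, 16, a, 12), (14, 16, k, 7), (14, 16, u, 8), (26, 35, p, 33), (29, 35, p, 33), (3, 35, p, 33), (35, 10, s, 37)}
(U ⋈ S) ⋈ T (natural join on A): {(14, 16, k, 7, k, z), (26, 35, p, 33, n, p), (26, 35, p, 33, t, q), (29, 35, p, 33, n, p), (29, 35, p, 33, t, q), (3, 35, p, 33, n, p), (3, 35, p, 33, t, q)}
Apply σ_{F ≠ p}; surviving tuples: {(14, 16, k, 7, k, z)}
Apply σ_{A ≥ 7}; surviving tuples: {(14, 16, k, 7, k, z)}
π_{G, A} gives {(14, 7)}.

{(14, 7)}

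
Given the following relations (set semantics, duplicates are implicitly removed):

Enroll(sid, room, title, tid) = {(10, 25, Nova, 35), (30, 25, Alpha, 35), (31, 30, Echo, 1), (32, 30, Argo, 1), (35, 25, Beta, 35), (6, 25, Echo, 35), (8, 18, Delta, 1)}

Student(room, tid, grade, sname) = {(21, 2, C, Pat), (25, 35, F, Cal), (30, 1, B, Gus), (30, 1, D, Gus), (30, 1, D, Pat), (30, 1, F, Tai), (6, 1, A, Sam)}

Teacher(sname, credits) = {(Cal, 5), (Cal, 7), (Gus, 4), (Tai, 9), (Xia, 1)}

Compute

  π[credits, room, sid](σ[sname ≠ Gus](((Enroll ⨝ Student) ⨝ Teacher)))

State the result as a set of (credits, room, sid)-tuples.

{(5, 25, 10), (5, 25, 30), (5, 25, 35), (5, 25, 6), (7, 25, 10), (7, 25, 30), (7, 25, 35), (7, 25, 6), (9, 30, 31), (9, 30, 32)}

Joining Enroll and Student on room, tid yields {(10, 25, Nova, 35, F, Cal), (30, 25, Alpha, 35, F, Cal), (31, 30, Echo, 1, B, Gus), (31, 30, Echo, 1, D, Gus), (31, 30, Echo, 1, D, Pat), (31, 30, Echo, 1, F, Tai), (32, 30, Argo, 1, B, Gus), (32, 30, Argo, 1, D, Gus), (32, 30, Argo, 1, D, Pat), (32, 30, Argo, 1, F, Tai), (35, 25, Beta, 35, F, Cal), (6, 25, Echo, 35, F, Cal)}.
Joining (Enroll ⨝ Student) and Teacher on sname yields {(10, 25, Nova, 35, F, Cal, 5), (10, 25, Nova, 35, F, Cal, 7), (30, 25, Alpha, 35, F, Cal, 5), (30, 25, Alpha, 35, F, Cal, 7), (31, 30, Echo, 1, B, Gus, 4), (31, 30, Echo, 1, D, Gus, 4), (31, 30, Echo, 1, F, Tai, 9), (32, 30, Argo, 1, B, Gus, 4), (32, 30, Argo, 1, D, Gus, 4), (32, 30, Argo, 1, F, Tai, 9), (35, 25, Beta, 35, F, Cal, 5), (35, 25, Beta, 35, F, Cal, 7), (6, 25, Echo, 35, F, Cal, 5), (6, 25, Echo, 35, F, Cal, 7)}.
Apply σ_{sname ≠ Gus}; surviving tuples: {(10, 25, Nova, 35, F, Cal, 5), (10, 25, Nova, 35, F, Cal, 7), (30, 25, Alpha, 35, F, Cal, 5), (30, 25, Alpha, 35, F, Cal, 7), (31, 30, Echo, 1, F, Tai, 9), (32, 30, Argo, 1, F, Tai, 9), (35, 25, Beta, 35, F, Cal, 5), (35, 25, Beta, 35, F, Cal, 7), (6, 25, Echo, 35, F, Cal, 5), (6, 25, Echo, 35, F, Cal, 7)}
π_{credits, room, sid} gives {(5, 25, 10), (5, 25, 30), (5, 25, 35), (5, 25, 6), (7, 25, 10), (7, 25, 30), (7, 25, 35), (7, 25, 6), (9, 30, 31), (9, 30, 32)}.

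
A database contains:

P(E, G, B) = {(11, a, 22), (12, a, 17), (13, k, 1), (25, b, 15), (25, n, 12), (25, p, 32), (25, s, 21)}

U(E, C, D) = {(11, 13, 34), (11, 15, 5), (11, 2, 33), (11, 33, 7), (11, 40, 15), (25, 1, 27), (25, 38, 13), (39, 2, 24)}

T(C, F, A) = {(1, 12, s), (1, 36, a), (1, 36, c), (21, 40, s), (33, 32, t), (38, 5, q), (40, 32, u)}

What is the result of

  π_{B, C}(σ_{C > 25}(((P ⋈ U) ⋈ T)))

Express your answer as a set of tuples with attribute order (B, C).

{(12, 38), (15, 38), (21, 38), (22, 33), (22, 40), (32, 38)}

Natural join on E: {(11, a, 22, 13, 34), (11, a, 22, 15, 5), (11, a, 22, 2, 33), (11, a, 22, 33, 7), (11, a, 22, 40, 15), (25, b, 15, 1, 27), (25, b, 15, 38, 13), (25, n, 12, 1, 27), (25, n, 12, 38, 13), (25, p, 32, 1, 27), (25, p, 32, 38, 13), (25, s, 21, 1, 27), (25, s, 21, 38, 13)}
Natural join on C: {(11, a, 22, 33, 7, 32, t), (11, a, 22, 40, 15, 32, u), (25, b, 15, 1, 27, 12, s), (25, b, 15, 1, 27, 36, a), (25, b, 15, 1, 27, 36, c), (25, b, 15, 38, 13, 5, q), (25, n, 12, 1, 27, 12, s), (25, n, 12, 1, 27, 36, a), (25, n, 12, 1, 27, 36, c), (25, n, 12, 38, 13, 5, q), (25, p, 32, 1, 27, 12, s), (25, p, 32, 1, 27, 36, a), (25, p, 32, 1, 27, 36, c), (25, p, 32, 38, 13, 5, q), (25, s, 21, 1, 27, 12, s), (25, s, 21, 1, 27, 36, a), (25, s, 21, 1, 27, 36, c), (25, s, 21, 38, 13, 5, q)}
σ[C > 25]: keep tuples satisfying C > 25 → {(11, a, 22, 33, 7, 32, t), (11, a, 22, 40, 15, 32, u), (25, b, 15, 38, 13, 5, q), (25, n, 12, 38, 13, 5, q), (25, p, 32, 38, 13, 5, q), (25, s, 21, 38, 13, 5, q)}
Projecting to B, C: {(12, 38), (15, 38), (21, 38), (22, 33), (22, 40), (32, 38)}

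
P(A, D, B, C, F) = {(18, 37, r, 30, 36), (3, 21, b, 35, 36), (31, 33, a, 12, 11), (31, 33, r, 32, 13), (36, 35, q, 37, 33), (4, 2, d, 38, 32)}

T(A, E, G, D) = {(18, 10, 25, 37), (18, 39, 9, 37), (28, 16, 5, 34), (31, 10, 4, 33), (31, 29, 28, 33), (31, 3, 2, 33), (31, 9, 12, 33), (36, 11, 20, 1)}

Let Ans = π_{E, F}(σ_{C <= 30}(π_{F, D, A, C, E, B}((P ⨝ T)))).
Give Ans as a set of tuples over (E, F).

{(10, 11), (10, 36), (29, 11), (3, 11), (39, 36), (9, 11)}

P ⋈ T (natural join on A, D): {(18, 37, r, 30, 36, 10, 25), (18, 37, r, 30, 36, 39, 9), (31, 33, a, 12, 11, 10, 4), (31, 33, a, 12, 11, 29, 28), (31, 33, a, 12, 11, 3, 2), (31, 33, a, 12, 11, 9, 12), (31, 33, r, 32, 13, 10, 4), (31, 33, r, 32, 13, 29, 28), (31, 33, r, 32, 13, 3, 2), (31, 33, r, 32, 13, 9, 12)}
π_{F, D, A, C, E, B} gives {(11, 33, 31, 12, 10, a), (11, 33, 31, 12, 29, a), (11, 33, 31, 12, 3, a), (11, 33, 31, 12, 9, a), (13, 33, 31, 32, 10, r), (13, 33, 31, 32, 29, r), (13, 33, 31, 32, 3, r), (13, 33, 31, 32, 9, r), (36, 37, 18, 30, 10, r), (36, 37, 18, 30, 39, r)}.
σ[C <= 30]: keep tuples satisfying C <= 30 → {(11, 33, 31, 12, 10, a), (11, 33, 31, 12, 29, a), (11, 33, 31, 12, 3, a), (11, 33, 31, 12, 9, a), (36, 37, 18, 30, 10, r), (36, 37, 18, 30, 39, r)}
π_{E, F} gives {(10, 11), (10, 36), (29, 11), (3, 11), (39, 36), (9, 11)}.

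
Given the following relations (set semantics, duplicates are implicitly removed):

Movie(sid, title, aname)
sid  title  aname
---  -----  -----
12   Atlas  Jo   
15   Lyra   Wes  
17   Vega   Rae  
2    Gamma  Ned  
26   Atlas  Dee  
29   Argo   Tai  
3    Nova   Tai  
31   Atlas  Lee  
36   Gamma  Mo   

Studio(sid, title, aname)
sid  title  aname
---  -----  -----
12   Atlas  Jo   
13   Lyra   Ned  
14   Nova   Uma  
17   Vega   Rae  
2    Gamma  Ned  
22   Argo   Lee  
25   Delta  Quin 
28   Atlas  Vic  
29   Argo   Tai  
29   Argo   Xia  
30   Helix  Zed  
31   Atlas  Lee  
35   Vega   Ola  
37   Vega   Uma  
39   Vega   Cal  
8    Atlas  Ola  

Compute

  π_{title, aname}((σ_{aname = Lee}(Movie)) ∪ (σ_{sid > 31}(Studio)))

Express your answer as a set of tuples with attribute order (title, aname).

{(Atlas, Lee), (Vega, Cal), (Vega, Ola), (Vega, Uma)}

Selection aname = Lee: {(31, Atlas, Lee)}
Selection sid > 31: {(35, Vega, Ola), (37, Vega, Uma), (39, Vega, Cal)}
Union: {(31, Atlas, Lee)} with {(35, Vega, Ola), (37, Vega, Uma), (39, Vega, Cal)} → {(31, Atlas, Lee), (35, Vega, Ola), (37, Vega, Uma), (39, Vega, Cal)}
Keep only column(s) title, aname: {(Atlas, Lee), (Vega, Cal), (Vega, Ola), (Vega, Uma)}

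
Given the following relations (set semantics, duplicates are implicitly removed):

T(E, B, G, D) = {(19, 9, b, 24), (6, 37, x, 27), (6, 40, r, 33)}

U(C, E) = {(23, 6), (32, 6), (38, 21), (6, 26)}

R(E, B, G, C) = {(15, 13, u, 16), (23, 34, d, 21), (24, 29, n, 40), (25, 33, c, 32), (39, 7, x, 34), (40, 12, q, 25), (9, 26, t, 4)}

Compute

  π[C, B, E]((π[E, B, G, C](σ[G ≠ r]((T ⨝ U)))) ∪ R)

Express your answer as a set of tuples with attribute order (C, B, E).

Natural join on E: {(6, 37, x, 27, 23), (6, 37, x, 27, 32), (6, 40, r, 33, 23), (6, 40, r, 33, 32)}
Selection G ≠ r: {(6, 37, x, 27, 23), (6, 37, x, 27, 32)}
Keep only column(s) E, B, G, C: {(6, 37, x, 23), (6, 37, x, 32)}
Taking the union: {(15, 13, u, 16), (23, 34, d, 21), (24, 29, n, 40), (25, 33, c, 32), (39, 7, x, 34), (40, 12, q, 25), (6, 37, x, 23), (6, 37, x, 32), (9, 26, t, 4)}
Keep only column(s) C, B, E: {(16, 13, 15), (21, 34, 23), (23, 37, 6), (25, 12, 40), (32, 33, 25), (32, 37, 6), (34, 7, 39), (4, 26, 9), (40, 29, 24)}

{(16, 13, 15), (21, 34, 23), (23, 37, 6), (25, 12, 40), (32, 33, 25), (32, 37, 6), (34, 7, 39), (4, 26, 9), (40, 29, 24)}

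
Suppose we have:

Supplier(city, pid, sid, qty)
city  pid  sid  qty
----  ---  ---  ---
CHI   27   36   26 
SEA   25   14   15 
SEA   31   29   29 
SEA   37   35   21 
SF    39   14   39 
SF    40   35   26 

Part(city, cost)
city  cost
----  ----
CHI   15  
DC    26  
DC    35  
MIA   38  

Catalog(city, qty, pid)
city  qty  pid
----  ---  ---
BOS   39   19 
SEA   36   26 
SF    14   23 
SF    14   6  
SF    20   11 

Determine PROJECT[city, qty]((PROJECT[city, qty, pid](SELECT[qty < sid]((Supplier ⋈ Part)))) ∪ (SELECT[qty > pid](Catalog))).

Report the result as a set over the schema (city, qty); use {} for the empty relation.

{(BOS, 39), (CHI, 26), (SEA, 36), (SF, 14), (SF, 20)}

Supplier ⋈ Part (natural join on city): {(CHI, 27, 36, 26, 15)}
Selection qty < sid: {(CHI, 27, 36, 26, 15)}
π[city, qty, pid]: project onto (city, qty, pid) → {(CHI, 26, 27)}
Selection qty > pid: {(BOS, 39, 19), (SEA, 36, 26), (SF, 14, 6), (SF, 20, 11)}
Set union of the two operands is {(BOS, 39, 19), (CHI, 26, 27), (SEA, 36, 26), (SF, 14, 6), (SF, 20, 11)}.
π[city, qty]: project onto (city, qty) → {(BOS, 39), (CHI, 26), (SEA, 36), (SF, 14), (SF, 20)}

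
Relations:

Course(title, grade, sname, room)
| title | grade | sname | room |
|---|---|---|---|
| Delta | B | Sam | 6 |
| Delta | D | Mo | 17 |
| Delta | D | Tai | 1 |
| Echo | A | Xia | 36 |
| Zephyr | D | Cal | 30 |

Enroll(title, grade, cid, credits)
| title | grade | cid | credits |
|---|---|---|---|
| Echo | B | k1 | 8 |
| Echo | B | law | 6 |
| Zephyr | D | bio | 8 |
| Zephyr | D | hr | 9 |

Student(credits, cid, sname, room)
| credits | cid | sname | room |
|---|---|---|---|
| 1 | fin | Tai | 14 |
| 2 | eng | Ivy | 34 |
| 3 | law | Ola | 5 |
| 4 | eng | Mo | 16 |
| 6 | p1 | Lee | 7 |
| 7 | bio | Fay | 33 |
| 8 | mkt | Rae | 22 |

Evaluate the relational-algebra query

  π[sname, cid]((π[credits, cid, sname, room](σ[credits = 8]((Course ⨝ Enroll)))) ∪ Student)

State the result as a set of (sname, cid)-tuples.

Course ⋈ Enroll (natural join on title, grade): {(Zephyr, D, Cal, 30, bio, 8), (Zephyr, D, Cal, 30, hr, 9)}
Filtering on credits = 8 leaves {(Zephyr, D, Cal, 30, bio, 8)}.
π[credits, cid, sname, room]: project onto (credits, cid, sname, room) → {(8, bio, Cal, 30)}
Set union of the two operands is {(1, fin, Tai, 14), (2, eng, Ivy, 34), (3, law, Ola, 5), (4, eng, Mo, 16), (6, p1, Lee, 7), (7, bio, Fay, 33), (8, bio, Cal, 30), (8, mkt, Rae, 22)}.
π[sname, cid]: project onto (sname, cid) → {(Cal, bio), (Fay, bio), (Ivy, eng), (Lee, p1), (Mo, eng), (Ola, law), (Rae, mkt), (Tai, fin)}

{(Cal, bio), (Fay, bio), (Ivy, eng), (Lee, p1), (Mo, eng), (Ola, law), (Rae, mkt), (Tai, fin)}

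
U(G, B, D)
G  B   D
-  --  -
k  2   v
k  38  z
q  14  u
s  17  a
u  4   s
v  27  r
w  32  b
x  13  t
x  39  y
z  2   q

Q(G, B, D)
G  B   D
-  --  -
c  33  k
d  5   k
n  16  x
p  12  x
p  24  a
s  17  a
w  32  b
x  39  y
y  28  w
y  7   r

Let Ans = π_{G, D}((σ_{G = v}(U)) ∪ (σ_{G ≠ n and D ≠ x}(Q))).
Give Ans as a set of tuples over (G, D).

{(c, k), (d, k), (p, a), (s, a), (v, r), (w, b), (x, y), (y, r), (y, w)}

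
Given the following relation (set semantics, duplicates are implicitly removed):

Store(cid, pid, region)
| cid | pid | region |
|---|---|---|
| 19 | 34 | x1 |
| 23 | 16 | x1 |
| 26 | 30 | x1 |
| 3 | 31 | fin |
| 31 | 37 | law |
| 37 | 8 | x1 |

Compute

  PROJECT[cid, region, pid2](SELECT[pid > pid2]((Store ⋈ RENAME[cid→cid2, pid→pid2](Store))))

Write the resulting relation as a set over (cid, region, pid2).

{(19, x1, 16), (19, x1, 30), (19, x1, 8), (23, x1, 8), (26, x1, 16), (26, x1, 8)}

ρ[cid→cid2, pid→pid2]: schema becomes (cid2, pid2, region); tuples unchanged.
Natural join on region: {(19, 34, x1, 19, 34), (19, 34, x1, 23, 16), (19, 34, x1, 26, 30), (19, 34, x1, 37, 8), (23, 16, x1, 19, 34), (23, 16, x1, 23, 16), (23, 16, x1, 26, 30), (23, 16, x1, 37, 8), (26, 30, x1, 19, 34), (26, 30, x1, 23, 16), (26, 30, x1, 26, 30), (26, 30, x1, 37, 8), (3, 31, fin, 3, 31), (31, 37, law, 31, 37), (37, 8, x1, 19, 34), (37, 8, x1, 23, 16), (37, 8, x1, 26, 30), (37, 8, x1, 37, 8)}
Selection pid > pid2: {(19, 34, x1, 23, 16), (19, 34, x1, 26, 30), (19, 34, x1, 37, 8), (23, 16, x1, 37, 8), (26, 30, x1, 23, 16), (26, 30, x1, 37, 8)}
Projecting to cid, region, pid2: {(19, x1, 16), (19, x1, 30), (19, x1, 8), (23, x1, 8), (26, x1, 16), (26, x1, 8)}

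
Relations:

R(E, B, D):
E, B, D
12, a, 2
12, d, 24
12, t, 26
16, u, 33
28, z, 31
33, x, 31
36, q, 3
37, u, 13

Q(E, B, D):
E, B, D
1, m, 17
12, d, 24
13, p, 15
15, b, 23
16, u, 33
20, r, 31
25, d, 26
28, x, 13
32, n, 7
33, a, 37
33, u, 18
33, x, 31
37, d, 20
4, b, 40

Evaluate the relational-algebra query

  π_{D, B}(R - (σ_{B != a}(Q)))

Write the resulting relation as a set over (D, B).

{(13, u), (2, a), (26, t), (3, q), (31, z)}

σ[B != a]: keep tuples satisfying B != a → {(1, m, 17), (12, d, 24), (13, p, 15), (15, b, 23), (16, u, 33), (20, r, 31), (25, d, 26), (28, x, 13), (32, n, 7), (33, u, 18), (33, x, 31), (37, d, 20), (4, b, 40)}
Set difference of the two operands is {(12, a, 2), (12, t, 26), (28, z, 31), (36, q, 3), (37, u, 13)}.
Keep only column(s) D, B: {(13, u), (2, a), (26, t), (3, q), (31, z)}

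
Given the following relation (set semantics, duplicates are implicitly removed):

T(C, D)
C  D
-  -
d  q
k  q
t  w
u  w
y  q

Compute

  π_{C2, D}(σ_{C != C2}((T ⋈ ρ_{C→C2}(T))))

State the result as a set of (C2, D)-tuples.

ρ[C→C2]: schema becomes (C2, D); tuples unchanged.
T ⋈ ρ_{C→C2}(T) (natural join on D): {(d, q, d), (d, q, k), (d, q, y), (k, q, d), (k, q, k), (k, q, y), (t, w, t), (t, w, u), (u, w, t), (u, w, u), (y, q, d), (y, q, k), (y, q, y)}
Filtering on C != C2 leaves {(d, q, k), (d, q, y), (k, q, d), (k, q, y), (t, w, u), (u, w, t), (y, q, d), (y, q, k)}.
Keep only column(s) C2, D (3 duplicate(s) eliminated): {(d, q), (k, q), (t, w), (u, w), (y, q)}

{(d, q), (k, q), (t, w), (u, w), (y, q)}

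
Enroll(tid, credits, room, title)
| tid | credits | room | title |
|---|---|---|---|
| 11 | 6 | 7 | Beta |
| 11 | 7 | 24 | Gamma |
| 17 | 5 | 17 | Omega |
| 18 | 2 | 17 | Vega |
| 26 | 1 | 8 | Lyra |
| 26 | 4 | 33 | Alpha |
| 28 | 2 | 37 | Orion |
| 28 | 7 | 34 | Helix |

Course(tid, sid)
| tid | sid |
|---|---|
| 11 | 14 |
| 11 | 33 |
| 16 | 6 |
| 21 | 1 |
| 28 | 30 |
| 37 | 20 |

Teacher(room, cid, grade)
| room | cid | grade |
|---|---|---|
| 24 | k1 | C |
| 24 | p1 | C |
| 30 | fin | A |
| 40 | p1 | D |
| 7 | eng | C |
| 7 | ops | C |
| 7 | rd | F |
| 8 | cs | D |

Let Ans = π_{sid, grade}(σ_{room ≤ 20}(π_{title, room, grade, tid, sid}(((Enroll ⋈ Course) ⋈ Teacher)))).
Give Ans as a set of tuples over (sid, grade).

{(14, C), (14, F), (33, C), (33, F)}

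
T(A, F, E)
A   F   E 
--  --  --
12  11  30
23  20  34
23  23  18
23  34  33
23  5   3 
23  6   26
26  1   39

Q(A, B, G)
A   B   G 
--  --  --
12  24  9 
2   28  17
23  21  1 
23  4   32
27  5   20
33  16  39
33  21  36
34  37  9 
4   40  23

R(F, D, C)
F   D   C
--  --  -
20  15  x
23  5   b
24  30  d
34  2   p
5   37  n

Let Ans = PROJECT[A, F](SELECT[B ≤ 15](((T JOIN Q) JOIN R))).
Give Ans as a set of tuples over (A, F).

Joining T and Q on A yields {(12, 11, 30, 24, 9), (23, 20, 34, 21, 1), (23, 20, 34, 4, 32), (23, 23, 18, 21, 1), (23, 23, 18, 4, 32), (23, 34, 33, 21, 1), (23, 34, 33, 4, 32), (23, 5, 3, 21, 1), (23, 5, 3, 4, 32), (23, 6, 26, 21, 1), (23, 6, 26, 4, 32)}.
Joining (T JOIN Q) and R on F yields {(23, 20, 34, 21, 1, 15, x), (23, 20, 34, 4, 32, 15, x), (23, 23, 18, 21, 1, 5, b), (23, 23, 18, 4, 32, 5, b), (23, 34, 33, 21, 1, 2, p), (23, 34, 33, 4, 32, 2, p), (23, 5, 3, 21, 1, 37, n), (23, 5, 3, 4, 32, 37, n)}.
Selection B ≤ 15: {(23, 20, 34, 4, 32, 15, x), (23, 23, 18, 4, 32, 5, b), (23, 34, 33, 4, 32, 2, p), (23, 5, 3, 4, 32, 37, n)}
Keep only column(s) A, F: {(23, 20), (23, 23), (23, 34), (23, 5)}

{(23, 20), (23, 23), (23, 34), (23, 5)}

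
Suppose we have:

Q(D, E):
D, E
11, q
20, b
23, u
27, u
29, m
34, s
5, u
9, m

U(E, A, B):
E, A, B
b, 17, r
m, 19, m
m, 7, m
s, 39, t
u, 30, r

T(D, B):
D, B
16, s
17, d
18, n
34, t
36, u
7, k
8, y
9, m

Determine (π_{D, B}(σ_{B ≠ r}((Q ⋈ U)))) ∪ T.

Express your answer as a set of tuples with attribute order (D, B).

Joining Q and U on E yields {(20, b, 17, r), (23, u, 30, r), (27, u, 30, r), (29, m, 19, m), (29, m, 7, m), (34, s, 39, t), (5, u, 30, r), (9, m, 19, m), (9, m, 7, m)}.
Selection B ≠ r: {(29, m, 19, m), (29, m, 7, m), (34, s, 39, t), (9, m, 19, m), (9, m, 7, m)}
π_{D, B} gives {(29, m), (34, t), (9, m)} (2 duplicate(s) eliminated).
Set union of the two operands is {(16, s), (17, d), (18, n), (29, m), (34, t), (36, u), (7, k), (8, y), (9, m)}.

{(16, s), (17, d), (18, n), (29, m), (34, t), (36, u), (7, k), (8, y), (9, m)}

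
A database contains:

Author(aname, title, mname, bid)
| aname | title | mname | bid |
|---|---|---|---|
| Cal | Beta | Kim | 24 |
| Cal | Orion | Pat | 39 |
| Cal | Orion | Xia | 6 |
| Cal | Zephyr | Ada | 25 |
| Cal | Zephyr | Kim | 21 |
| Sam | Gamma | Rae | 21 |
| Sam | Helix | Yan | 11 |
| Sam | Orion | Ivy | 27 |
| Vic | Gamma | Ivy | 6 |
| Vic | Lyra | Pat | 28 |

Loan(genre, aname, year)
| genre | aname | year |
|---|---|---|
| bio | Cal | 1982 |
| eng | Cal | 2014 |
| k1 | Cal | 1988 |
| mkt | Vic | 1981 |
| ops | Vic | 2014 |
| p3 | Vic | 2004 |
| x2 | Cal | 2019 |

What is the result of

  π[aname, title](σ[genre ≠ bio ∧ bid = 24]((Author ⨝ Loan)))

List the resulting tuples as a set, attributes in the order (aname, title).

Natural join on aname: {(Cal, Beta, Kim, 24, bio, 1982), (Cal, Beta, Kim, 24, eng, 2014), (Cal, Beta, Kim, 24, k1, 1988), (Cal, Beta, Kim, 24, x2, 2019), (Cal, Orion, Pat, 39, bio, 1982), (Cal, Orion, Pat, 39, eng, 2014), (Cal, Orion, Pat, 39, k1, 1988), (Cal, Orion, Pat, 39, x2, 2019), (Cal, Orion, Xia, 6, bio, 1982), (Cal, Orion, Xia, 6, eng, 2014), (Cal, Orion, Xia, 6, k1, 1988), (Cal, Orion, Xia, 6, x2, 2019), (Cal, Zephyr, Ada, 25, bio, 1982), (Cal, Zephyr, Ada, 25, eng, 2014), (Cal, Zephyr, Ada, 25, k1, 1988), (Cal, Zephyr, Ada, 25, x2, 2019), (Cal, Zephyr, Kim, 21, bio, 1982), (Cal, Zephyr, Kim, 21, eng, 2014), (Cal, Zephyr, Kim, 21, k1, 1988), (Cal, Zephyr, Kim, 21, x2, 2019), (Vic, Gamma, Ivy, 6, mkt, 1981), (Vic, Gamma, Ivy, 6, ops, 2014), (Vic, Gamma, Ivy, 6, p3, 2004), (Vic, Lyra, Pat, 28, mkt, 1981), (Vic, Lyra, Pat, 28, ops, 2014), (Vic, Lyra, Pat, 28, p3, 2004)}
Filtering on genre ≠ bio ∧ bid = 24 leaves {(Cal, Beta, Kim, 24, eng, 2014), (Cal, Beta, Kim, 24, k1, 1988), (Cal, Beta, Kim, 24, x2, 2019)}.
π[aname, title]: project onto (aname, title) (2 duplicate(s) eliminated) → {(Cal, Beta)}

{(Cal, Beta)}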